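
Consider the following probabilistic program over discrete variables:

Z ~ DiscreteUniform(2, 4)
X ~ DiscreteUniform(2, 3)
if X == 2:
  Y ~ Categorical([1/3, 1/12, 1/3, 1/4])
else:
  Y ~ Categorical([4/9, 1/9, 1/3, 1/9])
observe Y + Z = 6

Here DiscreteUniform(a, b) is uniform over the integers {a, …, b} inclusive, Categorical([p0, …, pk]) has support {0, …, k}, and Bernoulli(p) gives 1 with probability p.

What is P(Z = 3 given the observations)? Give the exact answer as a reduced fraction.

P(Z = 3 | obs) = 13/37

Enumerate traces; 4 have nonzero weight after conditioning:
  (Z=3, X=2, Y=3) weight 1/24
  (Z=3, X=3, Y=3) weight 1/54
  (Z=4, X=2, Y=2) weight 1/18
  (Z=4, X=3, Y=2) weight 1/18
Group by Z:
  weight(Z=3) = 13/216
  weight(Z=4) = 1/9
Total weight = 13/216 + 1/9 = 37/216
P(Z=3 | obs) = 13/216 / 37/216 = 13/37
P(Z=4 | obs) = 1/9 / 37/216 = 24/37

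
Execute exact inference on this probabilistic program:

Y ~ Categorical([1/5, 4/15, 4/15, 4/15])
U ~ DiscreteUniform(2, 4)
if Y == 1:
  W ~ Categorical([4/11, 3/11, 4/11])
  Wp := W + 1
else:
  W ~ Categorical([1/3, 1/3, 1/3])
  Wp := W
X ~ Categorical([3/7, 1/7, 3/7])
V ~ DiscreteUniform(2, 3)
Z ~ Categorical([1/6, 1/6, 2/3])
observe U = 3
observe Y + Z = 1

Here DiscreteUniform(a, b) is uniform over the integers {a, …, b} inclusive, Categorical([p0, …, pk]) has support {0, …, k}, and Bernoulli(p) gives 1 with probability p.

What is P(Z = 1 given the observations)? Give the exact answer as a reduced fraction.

P(Z = 1 | obs) = 3/7

Enumerate traces; 36 have nonzero weight after conditioning:
  (Y=0, U=3, W=0, X=0, V=2, Z=1) weight 1/1260
  (Y=0, U=3, W=0, X=0, V=3, Z=1) weight 1/1260
  (Y=0, U=3, W=0, X=1, V=2, Z=1) weight 1/3780
  (Y=0, U=3, W=0, X=1, V=3, Z=1) weight 1/3780
  (Y=0, U=3, W=0, X=2, V=2, Z=1) weight 1/1260
  (Y=0, U=3, W=0, X=2, V=3, Z=1) weight 1/1260
  (Y=0, U=3, W=1, X=0, V=2, Z=1) weight 1/1260
  (Y=0, U=3, W=1, X=0, V=3, Z=1) weight 1/1260
  (Y=1, U=3, W=0, X=0, V=2, Z=0) weight 4/3465
  … 27 more
Group by Z:
  weight(Z=0) = 2/135
  weight(Z=1) = 1/90
Total weight = 2/135 + 1/90 = 7/270
P(Z=0 | obs) = 2/135 / 7/270 = 4/7
P(Z=1 | obs) = 1/90 / 7/270 = 3/7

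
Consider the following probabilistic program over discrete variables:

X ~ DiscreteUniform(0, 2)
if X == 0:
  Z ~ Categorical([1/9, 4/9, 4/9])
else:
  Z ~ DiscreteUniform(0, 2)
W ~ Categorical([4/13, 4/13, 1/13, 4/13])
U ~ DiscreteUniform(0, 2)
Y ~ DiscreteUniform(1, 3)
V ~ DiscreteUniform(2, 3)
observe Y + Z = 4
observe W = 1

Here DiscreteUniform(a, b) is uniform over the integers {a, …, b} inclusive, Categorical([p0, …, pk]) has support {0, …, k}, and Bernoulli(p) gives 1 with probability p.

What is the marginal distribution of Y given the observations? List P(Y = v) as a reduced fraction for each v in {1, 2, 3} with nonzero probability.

P(Y=2) = 1/2, P(Y=3) = 1/2

Enumerate traces; 36 have nonzero weight after conditioning:
  (X=0, Z=1, W=1, U=0, Y=3, V=2) weight 8/3159
  (X=0, Z=1, W=1, U=0, Y=3, V=3) weight 8/3159
  (X=0, Z=1, W=1, U=1, Y=3, V=2) weight 8/3159
  (X=0, Z=1, W=1, U=1, Y=3, V=3) weight 8/3159
  (X=0, Z=1, W=1, U=2, Y=3, V=2) weight 8/3159
  (X=0, Z=1, W=1, U=2, Y=3, V=3) weight 8/3159
  (X=0, Z=2, W=1, U=0, Y=2, V=2) weight 8/3159
  (X=0, Z=2, W=1, U=0, Y=2, V=3) weight 8/3159
  … 28 more
Group by Y:
  weight(Y=2) = 40/1053
  weight(Y=3) = 40/1053
Total weight = 40/1053 + 40/1053 = 80/1053
P(Y=2 | obs) = 40/1053 / 80/1053 = 1/2
P(Y=3 | obs) = 40/1053 / 80/1053 = 1/2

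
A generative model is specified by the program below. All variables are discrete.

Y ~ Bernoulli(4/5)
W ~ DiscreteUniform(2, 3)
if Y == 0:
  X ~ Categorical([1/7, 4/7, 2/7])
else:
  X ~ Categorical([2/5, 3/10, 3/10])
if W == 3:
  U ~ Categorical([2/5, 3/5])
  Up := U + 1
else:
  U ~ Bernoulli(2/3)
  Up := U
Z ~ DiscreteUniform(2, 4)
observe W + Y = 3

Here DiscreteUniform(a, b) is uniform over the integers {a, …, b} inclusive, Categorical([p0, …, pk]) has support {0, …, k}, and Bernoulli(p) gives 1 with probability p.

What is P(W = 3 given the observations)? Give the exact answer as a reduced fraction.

P(W = 3 | obs) = 1/5

Enumerate traces; 36 have nonzero weight after conditioning:
  (Y=0, W=3, X=0, U=0, Z=2) weight 1/525
  (Y=0, W=3, X=0, U=0, Z=3) weight 1/525
  (Y=0, W=3, X=0, U=0, Z=4) weight 1/525
  (Y=0, W=3, X=0, U=1, Z=2) weight 1/350
  (Y=0, W=3, X=0, U=1, Z=3) weight 1/350
  (Y=0, W=3, X=0, U=1, Z=4) weight 1/350
  (Y=0, W=3, X=1, U=0, Z=2) weight 4/525
  (Y=0, W=3, X=1, U=0, Z=3) weight 4/525
  (Y=1, W=2, X=0, U=0, Z=2) weight 4/225
  … 27 more
Group by W:
  weight(W=2) = 2/5
  weight(W=3) = 1/10
Total weight = 2/5 + 1/10 = 1/2
P(W=2 | obs) = 2/5 / 1/2 = 4/5
P(W=3 | obs) = 1/10 / 1/2 = 1/5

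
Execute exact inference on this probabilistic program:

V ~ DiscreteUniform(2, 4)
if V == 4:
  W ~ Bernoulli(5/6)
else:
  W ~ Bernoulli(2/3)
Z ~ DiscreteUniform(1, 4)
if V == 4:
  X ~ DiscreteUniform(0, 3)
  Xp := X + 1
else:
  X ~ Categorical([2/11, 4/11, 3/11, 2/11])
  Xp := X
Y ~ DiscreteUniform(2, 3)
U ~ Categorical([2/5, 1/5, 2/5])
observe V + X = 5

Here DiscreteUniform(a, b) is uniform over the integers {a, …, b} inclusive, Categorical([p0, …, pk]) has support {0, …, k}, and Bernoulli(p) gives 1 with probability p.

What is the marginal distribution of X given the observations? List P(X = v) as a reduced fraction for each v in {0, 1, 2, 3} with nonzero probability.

Enumerate traces; 144 have nonzero weight after conditioning:
  (V=2, W=0, Z=1, X=3, Y=2, U=0) weight 1/990
  (V=2, W=0, Z=1, X=3, Y=2, U=1) weight 1/1980
  (V=2, W=0, Z=1, X=3, Y=2, U=2) weight 1/990
  (V=2, W=0, Z=1, X=3, Y=3, U=0) weight 1/990
  (V=2, W=0, Z=1, X=3, Y=3, U=1) weight 1/1980
  (V=2, W=0, Z=1, X=3, Y=3, U=2) weight 1/990
  (V=2, W=0, Z=2, X=3, Y=2, U=0) weight 1/990
  (V=2, W=0, Z=2, X=3, Y=2, U=1) weight 1/1980
  (V=3, W=0, Z=1, X=2, Y=2, U=0) weight 1/660
  (V=4, W=0, Z=1, X=1, Y=2, U=0) weight 1/1440
  … 134 more
Group by X:
  weight(X=1) = 1/12
  weight(X=2) = 1/11
  weight(X=3) = 2/33
Total weight = 1/12 + 1/11 + 2/33 = 31/132
P(X=1 | obs) = 1/12 / 31/132 = 11/31
P(X=2 | obs) = 1/11 / 31/132 = 12/31
P(X=3 | obs) = 2/33 / 31/132 = 8/31

P(X=1) = 11/31, P(X=2) = 12/31, P(X=3) = 8/31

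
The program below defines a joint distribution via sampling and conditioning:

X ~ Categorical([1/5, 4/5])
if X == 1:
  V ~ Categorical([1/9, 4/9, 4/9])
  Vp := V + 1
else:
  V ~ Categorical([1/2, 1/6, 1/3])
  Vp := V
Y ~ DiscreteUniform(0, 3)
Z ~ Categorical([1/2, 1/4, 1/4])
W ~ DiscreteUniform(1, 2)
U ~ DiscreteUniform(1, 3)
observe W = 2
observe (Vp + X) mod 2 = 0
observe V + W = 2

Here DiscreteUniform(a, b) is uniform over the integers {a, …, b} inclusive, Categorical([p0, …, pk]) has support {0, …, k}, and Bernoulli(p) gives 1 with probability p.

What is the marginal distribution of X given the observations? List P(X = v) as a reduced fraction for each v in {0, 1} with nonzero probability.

Enumerate traces; 72 have nonzero weight after conditioning:
  (X=0, V=0, Y=0, Z=0, W=2, U=1) weight 1/480
  (X=0, V=0, Y=0, Z=0, W=2, U=2) weight 1/480
  (X=0, V=0, Y=0, Z=0, W=2, U=3) weight 1/480
  (X=0, V=0, Y=0, Z=1, W=2, U=1) weight 1/960
  (X=0, V=0, Y=0, Z=1, W=2, U=2) weight 1/960
  (X=0, V=0, Y=0, Z=1, W=2, U=3) weight 1/960
  (X=0, V=0, Y=0, Z=2, W=2, U=1) weight 1/960
  (X=0, V=0, Y=0, Z=2, W=2, U=2) weight 1/960
  (X=1, V=0, Y=0, Z=0, W=2, U=1) weight 1/540
  … 63 more
Group by X:
  weight(X=0) = 1/20
  weight(X=1) = 2/45
Total weight = 1/20 + 2/45 = 17/180
P(X=0 | obs) = 1/20 / 17/180 = 9/17
P(X=1 | obs) = 2/45 / 17/180 = 8/17

P(X=0) = 9/17, P(X=1) = 8/17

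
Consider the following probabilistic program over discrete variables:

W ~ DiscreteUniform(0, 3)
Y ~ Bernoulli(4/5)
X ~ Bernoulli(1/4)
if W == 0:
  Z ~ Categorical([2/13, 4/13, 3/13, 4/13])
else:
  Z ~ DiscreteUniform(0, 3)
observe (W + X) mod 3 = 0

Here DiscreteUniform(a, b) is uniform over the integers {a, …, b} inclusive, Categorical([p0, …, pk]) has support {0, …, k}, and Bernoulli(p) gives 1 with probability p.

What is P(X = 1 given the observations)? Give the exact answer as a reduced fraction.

Enumerate traces; 24 have nonzero weight after conditioning:
  (W=0, Y=0, X=0, Z=0) weight 3/520
  (W=0, Y=0, X=0, Z=1) weight 3/260
  (W=0, Y=0, X=0, Z=2) weight 9/1040
  (W=0, Y=0, X=0, Z=3) weight 3/260
  (W=0, Y=1, X=0, Z=0) weight 3/130
  (W=0, Y=1, X=0, Z=1) weight 3/65
  (W=0, Y=1, X=0, Z=2) weight 9/260
  (W=0, Y=1, X=0, Z=3) weight 3/65
  (W=2, Y=0, X=1, Z=0) weight 1/320
  … 15 more
Group by X:
  weight(X=0) = 3/8
  weight(X=1) = 1/16
Total weight = 3/8 + 1/16 = 7/16
P(X=0 | obs) = 3/8 / 7/16 = 6/7
P(X=1 | obs) = 1/16 / 7/16 = 1/7

P(X = 1 | obs) = 1/7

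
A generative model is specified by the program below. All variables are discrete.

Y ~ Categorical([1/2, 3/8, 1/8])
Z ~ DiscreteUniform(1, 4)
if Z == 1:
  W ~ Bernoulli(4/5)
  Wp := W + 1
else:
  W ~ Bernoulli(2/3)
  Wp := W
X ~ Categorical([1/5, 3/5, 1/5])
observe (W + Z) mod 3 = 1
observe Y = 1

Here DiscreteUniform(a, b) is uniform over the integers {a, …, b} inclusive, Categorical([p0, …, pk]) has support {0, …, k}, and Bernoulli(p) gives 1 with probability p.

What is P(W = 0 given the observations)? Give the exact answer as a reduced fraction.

Enumerate traces; 9 have nonzero weight after conditioning:
  (Y=1, Z=1, W=0, X=0) weight 3/800
  (Y=1, Z=1, W=0, X=1) weight 9/800
  (Y=1, Z=1, W=0, X=2) weight 3/800
  (Y=1, Z=3, W=1, X=0) weight 1/80
  (Y=1, Z=3, W=1, X=1) weight 3/80
  (Y=1, Z=3, W=1, X=2) weight 1/80
  (Y=1, Z=4, W=0, X=0) weight 1/160
  (Y=1, Z=4, W=0, X=1) weight 3/160
  … 1 more
Group by W:
  weight(W=0) = 1/20
  weight(W=1) = 1/16
Total weight = 1/20 + 1/16 = 9/80
P(W=0 | obs) = 1/20 / 9/80 = 4/9
P(W=1 | obs) = 1/16 / 9/80 = 5/9

P(W = 0 | obs) = 4/9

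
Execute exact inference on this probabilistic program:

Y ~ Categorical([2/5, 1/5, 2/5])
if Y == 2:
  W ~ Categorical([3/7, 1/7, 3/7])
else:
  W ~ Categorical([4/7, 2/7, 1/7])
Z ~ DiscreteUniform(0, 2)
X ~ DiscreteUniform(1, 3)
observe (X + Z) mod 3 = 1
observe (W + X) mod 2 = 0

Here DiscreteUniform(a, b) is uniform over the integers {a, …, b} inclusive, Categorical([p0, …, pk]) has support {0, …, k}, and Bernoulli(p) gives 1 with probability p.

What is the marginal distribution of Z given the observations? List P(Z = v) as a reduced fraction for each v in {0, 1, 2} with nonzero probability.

Enumerate traces; 12 have nonzero weight after conditioning:
  (Y=0, W=0, Z=2, X=2) weight 8/315
  (Y=0, W=1, Z=0, X=1) weight 4/315
  (Y=0, W=1, Z=1, X=3) weight 4/315
  (Y=0, W=2, Z=2, X=2) weight 2/315
  (Y=1, W=0, Z=2, X=2) weight 4/315
  (Y=1, W=1, Z=0, X=1) weight 2/315
  (Y=1, W=1, Z=1, X=3) weight 2/315
  (Y=1, W=2, Z=2, X=2) weight 1/315
  … 4 more
Group by Z:
  weight(Z=0) = 8/315
  weight(Z=1) = 8/315
  weight(Z=2) = 3/35
Total weight = 8/315 + 8/315 + 3/35 = 43/315
P(Z=0 | obs) = 8/315 / 43/315 = 8/43
P(Z=1 | obs) = 8/315 / 43/315 = 8/43
P(Z=2 | obs) = 3/35 / 43/315 = 27/43

P(Z=0) = 8/43, P(Z=1) = 8/43, P(Z=2) = 27/43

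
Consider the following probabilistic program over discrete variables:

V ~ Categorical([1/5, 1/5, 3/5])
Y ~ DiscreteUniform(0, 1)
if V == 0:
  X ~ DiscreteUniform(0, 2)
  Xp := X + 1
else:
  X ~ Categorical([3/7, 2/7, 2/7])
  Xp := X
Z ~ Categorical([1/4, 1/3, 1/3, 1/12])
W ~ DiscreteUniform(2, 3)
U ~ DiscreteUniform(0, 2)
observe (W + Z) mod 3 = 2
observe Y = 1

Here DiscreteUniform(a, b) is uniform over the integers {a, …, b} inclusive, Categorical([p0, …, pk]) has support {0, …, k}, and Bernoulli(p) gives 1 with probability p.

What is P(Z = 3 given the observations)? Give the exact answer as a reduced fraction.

P(Z = 3 | obs) = 1/8

Enumerate traces; 81 have nonzero weight after conditioning:
  (V=0, Y=1, X=0, Z=0, W=2, U=0) weight 1/720
  (V=0, Y=1, X=0, Z=0, W=2, U=1) weight 1/720
  (V=0, Y=1, X=0, Z=0, W=2, U=2) weight 1/720
  (V=0, Y=1, X=0, Z=2, W=3, U=0) weight 1/540
  (V=0, Y=1, X=0, Z=2, W=3, U=1) weight 1/540
  (V=0, Y=1, X=0, Z=2, W=3, U=2) weight 1/540
  (V=0, Y=1, X=0, Z=3, W=2, U=0) weight 1/2160
  (V=0, Y=1, X=0, Z=3, W=2, U=1) weight 1/2160
  … 73 more
Group by Z:
  weight(Z=0) = 1/16
  weight(Z=2) = 1/12
  weight(Z=3) = 1/48
Total weight = 1/16 + 1/12 + 1/48 = 1/6
P(Z=0 | obs) = 1/16 / 1/6 = 3/8
P(Z=2 | obs) = 1/12 / 1/6 = 1/2
P(Z=3 | obs) = 1/48 / 1/6 = 1/8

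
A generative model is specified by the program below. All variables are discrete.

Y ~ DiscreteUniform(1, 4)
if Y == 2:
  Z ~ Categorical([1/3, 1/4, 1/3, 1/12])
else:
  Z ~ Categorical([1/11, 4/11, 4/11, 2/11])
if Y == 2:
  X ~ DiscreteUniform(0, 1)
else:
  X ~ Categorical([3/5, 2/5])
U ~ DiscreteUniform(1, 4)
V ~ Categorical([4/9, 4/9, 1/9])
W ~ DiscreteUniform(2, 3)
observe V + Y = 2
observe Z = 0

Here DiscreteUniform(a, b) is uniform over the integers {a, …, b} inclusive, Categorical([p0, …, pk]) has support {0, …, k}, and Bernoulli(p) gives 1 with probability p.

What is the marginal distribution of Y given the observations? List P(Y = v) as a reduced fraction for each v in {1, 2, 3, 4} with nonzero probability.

Enumerate traces; 32 have nonzero weight after conditioning:
  (Y=1, Z=0, X=0, U=1, V=1, W=2) weight 1/1320
  (Y=1, Z=0, X=0, U=1, V=1, W=3) weight 1/1320
  (Y=1, Z=0, X=0, U=2, V=1, W=2) weight 1/1320
  (Y=1, Z=0, X=0, U=2, V=1, W=3) weight 1/1320
  (Y=1, Z=0, X=0, U=3, V=1, W=2) weight 1/1320
  (Y=1, Z=0, X=0, U=3, V=1, W=3) weight 1/1320
  (Y=1, Z=0, X=0, U=4, V=1, W=2) weight 1/1320
  (Y=1, Z=0, X=0, U=4, V=1, W=3) weight 1/1320
  (Y=2, Z=0, X=0, U=1, V=0, W=2) weight 1/432
  … 23 more
Group by Y:
  weight(Y=1) = 1/99
  weight(Y=2) = 1/27
Total weight = 1/99 + 1/27 = 14/297
P(Y=1 | obs) = 1/99 / 14/297 = 3/14
P(Y=2 | obs) = 1/27 / 14/297 = 11/14

P(Y=1) = 3/14, P(Y=2) = 11/14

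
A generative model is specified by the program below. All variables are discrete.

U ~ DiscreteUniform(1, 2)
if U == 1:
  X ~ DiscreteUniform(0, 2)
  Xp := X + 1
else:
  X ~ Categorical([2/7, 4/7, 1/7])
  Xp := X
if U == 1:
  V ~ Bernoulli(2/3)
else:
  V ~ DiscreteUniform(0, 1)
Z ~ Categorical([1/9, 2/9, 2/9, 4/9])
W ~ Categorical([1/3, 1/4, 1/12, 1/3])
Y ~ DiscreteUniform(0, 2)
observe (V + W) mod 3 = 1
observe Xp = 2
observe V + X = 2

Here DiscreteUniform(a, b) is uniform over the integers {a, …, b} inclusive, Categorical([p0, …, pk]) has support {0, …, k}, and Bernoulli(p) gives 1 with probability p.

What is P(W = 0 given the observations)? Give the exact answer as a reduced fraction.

P(W = 0 | obs) = 112/251

Enumerate traces; 36 have nonzero weight after conditioning:
  (U=1, X=1, V=1, Z=0, W=0, Y=0) weight 1/729
  (U=1, X=1, V=1, Z=0, W=0, Y=1) weight 1/729
  (U=1, X=1, V=1, Z=0, W=0, Y=2) weight 1/729
  (U=1, X=1, V=1, Z=0, W=3, Y=0) weight 1/729
  (U=1, X=1, V=1, Z=0, W=3, Y=1) weight 1/729
  (U=1, X=1, V=1, Z=0, W=3, Y=2) weight 1/729
  (U=1, X=1, V=1, Z=1, W=0, Y=0) weight 2/729
  (U=1, X=1, V=1, Z=1, W=0, Y=1) weight 2/729
  (U=2, X=2, V=0, Z=0, W=1, Y=0) weight 1/3024
  … 27 more
Group by W:
  weight(W=0) = 1/27
  weight(W=1) = 1/112
  weight(W=3) = 1/27
Total weight = 1/27 + 1/112 + 1/27 = 251/3024
P(W=0 | obs) = 1/27 / 251/3024 = 112/251
P(W=1 | obs) = 1/112 / 251/3024 = 27/251
P(W=3 | obs) = 1/27 / 251/3024 = 112/251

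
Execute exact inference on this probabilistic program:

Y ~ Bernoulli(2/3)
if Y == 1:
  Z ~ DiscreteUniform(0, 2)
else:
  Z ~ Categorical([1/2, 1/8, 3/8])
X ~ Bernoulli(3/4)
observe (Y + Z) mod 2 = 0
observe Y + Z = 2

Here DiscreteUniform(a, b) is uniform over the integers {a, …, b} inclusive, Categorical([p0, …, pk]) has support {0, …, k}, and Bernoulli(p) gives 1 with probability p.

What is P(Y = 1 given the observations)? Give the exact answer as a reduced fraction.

P(Y = 1 | obs) = 16/25

Enumerate traces; 4 have nonzero weight after conditioning:
  (Y=0, Z=2, X=0) weight 1/32
  (Y=0, Z=2, X=1) weight 3/32
  (Y=1, Z=1, X=0) weight 1/18
  (Y=1, Z=1, X=1) weight 1/6
Group by Y:
  weight(Y=0) = 1/8
  weight(Y=1) = 2/9
Total weight = 1/8 + 2/9 = 25/72
P(Y=0 | obs) = 1/8 / 25/72 = 9/25
P(Y=1 | obs) = 2/9 / 25/72 = 16/25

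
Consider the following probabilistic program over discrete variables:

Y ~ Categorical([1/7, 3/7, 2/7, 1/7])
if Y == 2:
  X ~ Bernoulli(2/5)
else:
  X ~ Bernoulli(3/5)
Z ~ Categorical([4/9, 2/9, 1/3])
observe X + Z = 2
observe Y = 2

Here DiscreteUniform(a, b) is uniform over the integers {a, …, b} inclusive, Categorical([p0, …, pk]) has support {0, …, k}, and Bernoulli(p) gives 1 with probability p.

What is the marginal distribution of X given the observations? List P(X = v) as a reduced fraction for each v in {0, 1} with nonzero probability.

Enumerate traces; 2 have nonzero weight after conditioning:
  (Y=2, X=0, Z=2) weight 2/35
  (Y=2, X=1, Z=1) weight 8/315
Group by X:
  weight(X=0) = 2/35
  weight(X=1) = 8/315
Total weight = 2/35 + 8/315 = 26/315
P(X=0 | obs) = 2/35 / 26/315 = 9/13
P(X=1 | obs) = 8/315 / 26/315 = 4/13

P(X=0) = 9/13, P(X=1) = 4/13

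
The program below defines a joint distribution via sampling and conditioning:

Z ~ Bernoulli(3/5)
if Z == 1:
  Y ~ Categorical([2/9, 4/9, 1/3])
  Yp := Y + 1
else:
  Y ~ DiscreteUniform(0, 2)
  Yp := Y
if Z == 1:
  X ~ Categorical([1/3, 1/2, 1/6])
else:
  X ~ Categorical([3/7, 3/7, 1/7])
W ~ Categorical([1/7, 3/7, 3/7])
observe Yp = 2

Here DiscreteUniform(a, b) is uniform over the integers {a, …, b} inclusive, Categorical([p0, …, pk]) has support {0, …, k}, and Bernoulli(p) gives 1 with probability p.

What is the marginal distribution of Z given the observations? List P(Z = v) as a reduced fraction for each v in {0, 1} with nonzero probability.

Enumerate traces; 18 have nonzero weight after conditioning:
  (Z=0, Y=2, X=0, W=0) weight 2/245
  (Z=0, Y=2, X=0, W=1) weight 6/245
  (Z=0, Y=2, X=0, W=2) weight 6/245
  (Z=0, Y=2, X=1, W=0) weight 2/245
  (Z=0, Y=2, X=1, W=1) weight 6/245
  (Z=0, Y=2, X=1, W=2) weight 6/245
  (Z=0, Y=2, X=2, W=0) weight 2/735
  (Z=0, Y=2, X=2, W=1) weight 2/245
  (Z=1, Y=1, X=0, W=0) weight 4/315
  … 9 more
Group by Z:
  weight(Z=0) = 2/15
  weight(Z=1) = 4/15
Total weight = 2/15 + 4/15 = 2/5
P(Z=0 | obs) = 2/15 / 2/5 = 1/3
P(Z=1 | obs) = 4/15 / 2/5 = 2/3

P(Z=0) = 1/3, P(Z=1) = 2/3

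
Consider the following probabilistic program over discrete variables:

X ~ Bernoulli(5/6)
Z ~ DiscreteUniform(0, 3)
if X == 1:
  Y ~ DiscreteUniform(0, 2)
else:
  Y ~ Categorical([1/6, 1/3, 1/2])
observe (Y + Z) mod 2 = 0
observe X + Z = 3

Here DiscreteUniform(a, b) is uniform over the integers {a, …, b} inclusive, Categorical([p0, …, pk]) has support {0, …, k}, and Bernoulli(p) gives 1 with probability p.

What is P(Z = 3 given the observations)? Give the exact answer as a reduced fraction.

P(Z = 3 | obs) = 1/11

Enumerate traces; 3 have nonzero weight after conditioning:
  (X=0, Z=3, Y=1) weight 1/72
  (X=1, Z=2, Y=0) weight 5/72
  (X=1, Z=2, Y=2) weight 5/72
Group by Z:
  weight(Z=2) = 5/36
  weight(Z=3) = 1/72
Total weight = 5/36 + 1/72 = 11/72
P(Z=2 | obs) = 5/36 / 11/72 = 10/11
P(Z=3 | obs) = 1/72 / 11/72 = 1/11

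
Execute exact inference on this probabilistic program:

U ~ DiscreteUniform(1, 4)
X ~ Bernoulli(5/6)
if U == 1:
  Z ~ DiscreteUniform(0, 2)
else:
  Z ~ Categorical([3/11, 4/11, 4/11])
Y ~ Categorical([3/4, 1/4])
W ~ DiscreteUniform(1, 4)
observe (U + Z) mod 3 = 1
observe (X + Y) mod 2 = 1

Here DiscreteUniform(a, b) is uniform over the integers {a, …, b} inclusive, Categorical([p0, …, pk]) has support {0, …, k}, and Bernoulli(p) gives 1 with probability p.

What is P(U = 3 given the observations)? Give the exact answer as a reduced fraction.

P(U = 3 | obs) = 3/11

Enumerate traces; 32 have nonzero weight after conditioning:
  (U=1, X=0, Z=0, Y=1, W=1) weight 1/1152
  (U=1, X=0, Z=0, Y=1, W=2) weight 1/1152
  (U=1, X=0, Z=0, Y=1, W=3) weight 1/1152
  (U=1, X=0, Z=0, Y=1, W=4) weight 1/1152
  (U=1, X=1, Z=0, Y=0, W=1) weight 5/384
  (U=1, X=1, Z=0, Y=0, W=2) weight 5/384
  (U=1, X=1, Z=0, Y=0, W=3) weight 5/384
  (U=1, X=1, Z=0, Y=0, W=4) weight 5/384
  (U=2, X=0, Z=2, Y=1, W=1) weight 1/1056
  (U=3, X=0, Z=1, Y=1, W=1) weight 1/1056
  … 22 more
Group by U:
  weight(U=1) = 1/18
  weight(U=2) = 2/33
  weight(U=3) = 2/33
  weight(U=4) = 1/22
Total weight = 1/18 + 2/33 + 2/33 + 1/22 = 2/9
P(U=1 | obs) = 1/18 / 2/9 = 1/4
P(U=2 | obs) = 2/33 / 2/9 = 3/11
P(U=3 | obs) = 2/33 / 2/9 = 3/11
P(U=4 | obs) = 1/22 / 2/9 = 9/44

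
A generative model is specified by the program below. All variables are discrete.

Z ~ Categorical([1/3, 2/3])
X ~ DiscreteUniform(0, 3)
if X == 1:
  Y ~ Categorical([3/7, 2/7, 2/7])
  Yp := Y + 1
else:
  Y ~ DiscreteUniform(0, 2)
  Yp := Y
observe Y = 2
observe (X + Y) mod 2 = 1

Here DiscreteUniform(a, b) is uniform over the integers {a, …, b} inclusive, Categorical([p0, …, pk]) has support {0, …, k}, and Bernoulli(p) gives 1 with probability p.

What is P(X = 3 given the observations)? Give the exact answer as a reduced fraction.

Enumerate traces; 4 have nonzero weight after conditioning:
  (Z=0, X=1, Y=2) weight 1/42
  (Z=0, X=3, Y=2) weight 1/36
  (Z=1, X=1, Y=2) weight 1/21
  (Z=1, X=3, Y=2) weight 1/18
Group by X:
  weight(X=1) = 1/14
  weight(X=3) = 1/12
Total weight = 1/14 + 1/12 = 13/84
P(X=1 | obs) = 1/14 / 13/84 = 6/13
P(X=3 | obs) = 1/12 / 13/84 = 7/13

P(X = 3 | obs) = 7/13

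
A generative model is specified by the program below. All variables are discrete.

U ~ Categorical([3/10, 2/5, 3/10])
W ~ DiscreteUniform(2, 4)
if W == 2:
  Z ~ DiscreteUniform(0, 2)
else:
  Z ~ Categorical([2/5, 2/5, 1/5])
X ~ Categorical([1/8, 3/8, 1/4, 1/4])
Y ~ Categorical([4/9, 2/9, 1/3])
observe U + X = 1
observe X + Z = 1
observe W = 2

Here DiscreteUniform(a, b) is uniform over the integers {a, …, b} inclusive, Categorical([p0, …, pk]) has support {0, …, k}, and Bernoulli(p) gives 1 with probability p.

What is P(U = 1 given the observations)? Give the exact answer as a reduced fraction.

P(U = 1 | obs) = 4/13

Enumerate traces; 6 have nonzero weight after conditioning:
  (U=0, W=2, Z=0, X=1, Y=0) weight 1/180
  (U=0, W=2, Z=0, X=1, Y=1) weight 1/360
  (U=0, W=2, Z=0, X=1, Y=2) weight 1/240
  (U=1, W=2, Z=1, X=0, Y=0) weight 1/405
  (U=1, W=2, Z=1, X=0, Y=1) weight 1/810
  (U=1, W=2, Z=1, X=0, Y=2) weight 1/540
Group by U:
  weight(U=0) = 1/80
  weight(U=1) = 1/180
Total weight = 1/80 + 1/180 = 13/720
P(U=0 | obs) = 1/80 / 13/720 = 9/13
P(U=1 | obs) = 1/180 / 13/720 = 4/13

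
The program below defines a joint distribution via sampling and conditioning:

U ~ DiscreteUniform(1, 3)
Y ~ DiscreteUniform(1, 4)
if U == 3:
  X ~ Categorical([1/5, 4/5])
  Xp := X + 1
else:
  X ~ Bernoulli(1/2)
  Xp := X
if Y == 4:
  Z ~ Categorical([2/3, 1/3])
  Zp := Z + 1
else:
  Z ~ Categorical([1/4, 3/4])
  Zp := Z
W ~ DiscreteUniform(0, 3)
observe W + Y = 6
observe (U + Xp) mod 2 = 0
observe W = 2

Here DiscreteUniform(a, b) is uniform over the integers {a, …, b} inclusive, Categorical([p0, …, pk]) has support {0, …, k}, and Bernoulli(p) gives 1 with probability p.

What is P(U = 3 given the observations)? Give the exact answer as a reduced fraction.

Enumerate traces; 6 have nonzero weight after conditioning:
  (U=1, Y=4, X=1, Z=0, W=2) weight 1/144
  (U=1, Y=4, X=1, Z=1, W=2) weight 1/288
  (U=2, Y=4, X=0, Z=0, W=2) weight 1/144
  (U=2, Y=4, X=0, Z=1, W=2) weight 1/288
  (U=3, Y=4, X=0, Z=0, W=2) weight 1/360
  (U=3, Y=4, X=0, Z=1, W=2) weight 1/720
Group by U:
  weight(U=1) = 1/96
  weight(U=2) = 1/96
  weight(U=3) = 1/240
Total weight = 1/96 + 1/96 + 1/240 = 1/40
P(U=1 | obs) = 1/96 / 1/40 = 5/12
P(U=2 | obs) = 1/96 / 1/40 = 5/12
P(U=3 | obs) = 1/240 / 1/40 = 1/6

P(U = 3 | obs) = 1/6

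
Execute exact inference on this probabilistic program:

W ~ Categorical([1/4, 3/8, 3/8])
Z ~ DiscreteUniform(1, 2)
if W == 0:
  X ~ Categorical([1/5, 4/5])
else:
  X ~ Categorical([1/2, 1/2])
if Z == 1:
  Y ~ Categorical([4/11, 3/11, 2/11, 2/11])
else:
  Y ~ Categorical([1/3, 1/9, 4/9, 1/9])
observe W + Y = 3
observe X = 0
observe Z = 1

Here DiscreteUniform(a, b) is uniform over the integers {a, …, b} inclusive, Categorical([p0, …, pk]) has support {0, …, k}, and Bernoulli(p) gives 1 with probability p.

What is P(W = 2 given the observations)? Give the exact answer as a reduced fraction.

P(W = 2 | obs) = 45/83

Enumerate traces; 3 have nonzero weight after conditioning:
  (W=0, Z=1, X=0, Y=3) weight 1/220
  (W=1, Z=1, X=0, Y=2) weight 3/176
  (W=2, Z=1, X=0, Y=1) weight 9/352
Group by W:
  weight(W=0) = 1/220
  weight(W=1) = 3/176
  weight(W=2) = 9/352
Total weight = 1/220 + 3/176 + 9/352 = 83/1760
P(W=0 | obs) = 1/220 / 83/1760 = 8/83
P(W=1 | obs) = 3/176 / 83/1760 = 30/83
P(W=2 | obs) = 9/352 / 83/1760 = 45/83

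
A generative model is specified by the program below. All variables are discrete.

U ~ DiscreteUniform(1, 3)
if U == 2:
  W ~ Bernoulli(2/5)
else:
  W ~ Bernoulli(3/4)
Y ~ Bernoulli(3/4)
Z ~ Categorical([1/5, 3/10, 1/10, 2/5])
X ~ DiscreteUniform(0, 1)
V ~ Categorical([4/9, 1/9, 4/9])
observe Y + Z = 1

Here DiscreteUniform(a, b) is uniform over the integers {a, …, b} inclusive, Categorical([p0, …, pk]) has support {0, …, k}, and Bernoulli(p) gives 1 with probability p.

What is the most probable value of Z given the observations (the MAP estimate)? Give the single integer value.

Enumerate traces; 72 have nonzero weight after conditioning:
  (U=1, W=0, Y=0, Z=1, X=0, V=0) weight 1/720
  (U=1, W=0, Y=0, Z=1, X=0, V=1) weight 1/2880
  (U=1, W=0, Y=0, Z=1, X=0, V=2) weight 1/720
  (U=1, W=0, Y=0, Z=1, X=1, V=0) weight 1/720
  (U=1, W=0, Y=0, Z=1, X=1, V=1) weight 1/2880
  (U=1, W=0, Y=0, Z=1, X=1, V=2) weight 1/720
  (U=1, W=0, Y=1, Z=0, X=0, V=0) weight 1/360
  (U=1, W=0, Y=1, Z=0, X=0, V=1) weight 1/1440
  … 64 more
Group by Z:
  weight(Z=0) = 3/20
  weight(Z=1) = 3/40
Total weight = 3/20 + 3/40 = 9/40
P(Z=0 | obs) = 3/20 / 9/40 = 2/3
P(Z=1 | obs) = 3/40 / 9/40 = 1/3
argmax = 0

argmax_v P(Z = v | obs) = 0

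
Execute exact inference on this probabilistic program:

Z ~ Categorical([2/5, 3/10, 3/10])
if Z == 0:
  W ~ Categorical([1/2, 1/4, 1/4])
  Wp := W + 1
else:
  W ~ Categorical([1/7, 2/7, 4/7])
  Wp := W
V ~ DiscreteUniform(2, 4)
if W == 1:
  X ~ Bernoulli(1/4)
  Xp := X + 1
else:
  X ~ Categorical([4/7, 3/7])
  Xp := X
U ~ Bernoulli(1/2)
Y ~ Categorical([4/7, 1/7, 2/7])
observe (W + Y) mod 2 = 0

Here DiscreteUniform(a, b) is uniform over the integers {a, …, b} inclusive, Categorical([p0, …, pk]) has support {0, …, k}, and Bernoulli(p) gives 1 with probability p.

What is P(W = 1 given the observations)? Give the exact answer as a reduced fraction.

Enumerate traces; 180 have nonzero weight after conditioning:
  (Z=0, W=0, V=2, X=0, U=0, Y=0) weight 8/735
  (Z=0, W=0, V=2, X=0, U=0, Y=2) weight 4/735
  (Z=0, W=0, V=2, X=0, U=1, Y=0) weight 8/735
  (Z=0, W=0, V=2, X=0, U=1, Y=2) weight 4/735
  (Z=0, W=0, V=2, X=1, U=0, Y=0) weight 2/245
  (Z=0, W=0, V=2, X=1, U=0, Y=2) weight 1/245
  (Z=0, W=0, V=2, X=1, U=1, Y=0) weight 2/245
  (Z=0, W=0, V=2, X=1, U=1, Y=2) weight 1/245
  (Z=0, W=1, V=2, X=0, U=0, Y=1) weight 1/560
  (Z=0, W=2, V=2, X=0, U=0, Y=0) weight 4/735
  … 170 more
Group by W:
  weight(W=0) = 12/49
  weight(W=1) = 19/490
  weight(W=2) = 93/245
Total weight = 12/49 + 19/490 + 93/245 = 65/98
P(W=0 | obs) = 12/49 / 65/98 = 24/65
P(W=1 | obs) = 19/490 / 65/98 = 19/325
P(W=2 | obs) = 93/245 / 65/98 = 186/325

P(W = 1 | obs) = 19/325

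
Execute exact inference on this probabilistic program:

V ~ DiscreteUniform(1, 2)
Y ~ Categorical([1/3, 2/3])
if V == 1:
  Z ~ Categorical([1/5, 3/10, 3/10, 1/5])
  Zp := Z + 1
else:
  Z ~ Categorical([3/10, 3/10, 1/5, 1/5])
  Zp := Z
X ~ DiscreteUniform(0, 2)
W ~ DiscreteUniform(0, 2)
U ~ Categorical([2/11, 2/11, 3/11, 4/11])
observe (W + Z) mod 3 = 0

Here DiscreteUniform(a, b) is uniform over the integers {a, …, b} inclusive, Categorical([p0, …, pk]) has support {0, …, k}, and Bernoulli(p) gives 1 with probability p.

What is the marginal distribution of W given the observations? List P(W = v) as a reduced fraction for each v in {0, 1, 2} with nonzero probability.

Enumerate traces; 192 have nonzero weight after conditioning:
  (V=1, Y=0, Z=0, X=0, W=0, U=0) weight 1/1485
  (V=1, Y=0, Z=0, X=0, W=0, U=1) weight 1/1485
  (V=1, Y=0, Z=0, X=0, W=0, U=2) weight 1/990
  (V=1, Y=0, Z=0, X=0, W=0, U=3) weight 2/1485
  (V=1, Y=0, Z=0, X=1, W=0, U=0) weight 1/1485
  (V=1, Y=0, Z=0, X=1, W=0, U=1) weight 1/1485
  (V=1, Y=0, Z=0, X=1, W=0, U=2) weight 1/990
  (V=1, Y=0, Z=0, X=1, W=0, U=3) weight 2/1485
  (V=1, Y=0, Z=1, X=0, W=2, U=0) weight 1/990
  (V=1, Y=0, Z=2, X=0, W=1, U=0) weight 1/990
  … 182 more
Group by W:
  weight(W=0) = 3/20
  weight(W=1) = 1/12
  weight(W=2) = 1/10
Total weight = 3/20 + 1/12 + 1/10 = 1/3
P(W=0 | obs) = 3/20 / 1/3 = 9/20
P(W=1 | obs) = 1/12 / 1/3 = 1/4
P(W=2 | obs) = 1/10 / 1/3 = 3/10

P(W=0) = 9/20, P(W=1) = 1/4, P(W=2) = 3/10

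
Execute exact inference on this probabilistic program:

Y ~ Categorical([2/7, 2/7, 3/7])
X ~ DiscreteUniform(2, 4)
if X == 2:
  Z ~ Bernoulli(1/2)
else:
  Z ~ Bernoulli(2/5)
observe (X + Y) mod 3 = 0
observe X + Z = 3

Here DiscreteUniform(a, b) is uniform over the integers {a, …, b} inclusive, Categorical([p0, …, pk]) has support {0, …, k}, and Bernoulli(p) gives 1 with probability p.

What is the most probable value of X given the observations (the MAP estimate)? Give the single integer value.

Enumerate traces; 2 have nonzero weight after conditioning:
  (Y=0, X=3, Z=0) weight 2/35
  (Y=1, X=2, Z=1) weight 1/21
Group by X:
  weight(X=2) = 1/21
  weight(X=3) = 2/35
Total weight = 1/21 + 2/35 = 11/105
P(X=2 | obs) = 1/21 / 11/105 = 5/11
P(X=3 | obs) = 2/35 / 11/105 = 6/11
argmax = 3

argmax_v P(X = v | obs) = 3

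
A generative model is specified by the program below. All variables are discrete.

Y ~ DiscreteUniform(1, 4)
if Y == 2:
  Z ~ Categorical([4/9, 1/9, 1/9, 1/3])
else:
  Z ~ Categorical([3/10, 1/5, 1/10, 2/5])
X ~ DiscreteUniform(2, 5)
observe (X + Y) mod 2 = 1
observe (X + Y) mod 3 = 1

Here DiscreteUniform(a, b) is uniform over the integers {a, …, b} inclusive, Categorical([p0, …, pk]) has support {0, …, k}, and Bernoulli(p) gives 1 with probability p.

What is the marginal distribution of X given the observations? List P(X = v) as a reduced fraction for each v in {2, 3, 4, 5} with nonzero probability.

Enumerate traces; 12 have nonzero weight after conditioning:
  (Y=2, Z=0, X=5) weight 1/36
  (Y=2, Z=1, X=5) weight 1/144
  (Y=2, Z=2, X=5) weight 1/144
  (Y=2, Z=3, X=5) weight 1/48
  (Y=3, Z=0, X=4) weight 3/160
  (Y=3, Z=1, X=4) weight 1/80
  (Y=3, Z=2, X=4) weight 1/160
  (Y=3, Z=3, X=4) weight 1/40
  (Y=4, Z=0, X=3) weight 3/160
  … 3 more
Group by X:
  weight(X=3) = 1/16
  weight(X=4) = 1/16
  weight(X=5) = 1/16
Total weight = 1/16 + 1/16 + 1/16 = 3/16
P(X=3 | obs) = 1/16 / 3/16 = 1/3
P(X=4 | obs) = 1/16 / 3/16 = 1/3
P(X=5 | obs) = 1/16 / 3/16 = 1/3

P(X=3) = 1/3, P(X=4) = 1/3, P(X=5) = 1/3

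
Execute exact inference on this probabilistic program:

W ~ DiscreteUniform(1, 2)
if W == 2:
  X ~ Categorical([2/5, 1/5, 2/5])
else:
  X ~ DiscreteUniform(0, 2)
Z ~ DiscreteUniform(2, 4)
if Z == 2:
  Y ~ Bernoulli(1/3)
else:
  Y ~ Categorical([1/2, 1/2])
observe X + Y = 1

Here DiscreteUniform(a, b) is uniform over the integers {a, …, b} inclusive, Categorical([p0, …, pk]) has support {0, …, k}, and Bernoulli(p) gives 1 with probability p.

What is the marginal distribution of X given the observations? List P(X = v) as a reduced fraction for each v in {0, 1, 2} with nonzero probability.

Enumerate traces; 12 have nonzero weight after conditioning:
  (W=1, X=0, Z=2, Y=1) weight 1/54
  (W=1, X=0, Z=3, Y=1) weight 1/36
  (W=1, X=0, Z=4, Y=1) weight 1/36
  (W=1, X=1, Z=2, Y=0) weight 1/27
  (W=1, X=1, Z=3, Y=0) weight 1/36
  (W=1, X=1, Z=4, Y=0) weight 1/36
  (W=2, X=0, Z=2, Y=1) weight 1/45
  (W=2, X=0, Z=3, Y=1) weight 1/30
  … 4 more
Group by X:
  weight(X=0) = 22/135
  weight(X=1) = 4/27
Total weight = 22/135 + 4/27 = 14/45
P(X=0 | obs) = 22/135 / 14/45 = 11/21
P(X=1 | obs) = 4/27 / 14/45 = 10/21

P(X=0) = 11/21, P(X=1) = 10/21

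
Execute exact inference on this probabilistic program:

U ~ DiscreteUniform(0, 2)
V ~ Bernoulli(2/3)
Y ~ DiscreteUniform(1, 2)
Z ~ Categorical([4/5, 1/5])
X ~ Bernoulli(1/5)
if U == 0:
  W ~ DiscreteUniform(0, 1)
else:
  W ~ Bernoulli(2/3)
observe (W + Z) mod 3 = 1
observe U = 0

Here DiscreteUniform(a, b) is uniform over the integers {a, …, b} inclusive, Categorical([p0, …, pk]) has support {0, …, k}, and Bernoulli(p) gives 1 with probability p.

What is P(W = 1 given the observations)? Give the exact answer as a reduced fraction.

Enumerate traces; 16 have nonzero weight after conditioning:
  (U=0, V=0, Y=1, Z=0, X=0, W=1) weight 4/225
  (U=0, V=0, Y=1, Z=0, X=1, W=1) weight 1/225
  (U=0, V=0, Y=1, Z=1, X=0, W=0) weight 1/225
  (U=0, V=0, Y=1, Z=1, X=1, W=0) weight 1/900
  (U=0, V=0, Y=2, Z=0, X=0, W=1) weight 4/225
  (U=0, V=0, Y=2, Z=0, X=1, W=1) weight 1/225
  (U=0, V=0, Y=2, Z=1, X=0, W=0) weight 1/225
  (U=0, V=0, Y=2, Z=1, X=1, W=0) weight 1/900
  … 8 more
Group by W:
  weight(W=0) = 1/30
  weight(W=1) = 2/15
Total weight = 1/30 + 2/15 = 1/6
P(W=0 | obs) = 1/30 / 1/6 = 1/5
P(W=1 | obs) = 2/15 / 1/6 = 4/5

P(W = 1 | obs) = 4/5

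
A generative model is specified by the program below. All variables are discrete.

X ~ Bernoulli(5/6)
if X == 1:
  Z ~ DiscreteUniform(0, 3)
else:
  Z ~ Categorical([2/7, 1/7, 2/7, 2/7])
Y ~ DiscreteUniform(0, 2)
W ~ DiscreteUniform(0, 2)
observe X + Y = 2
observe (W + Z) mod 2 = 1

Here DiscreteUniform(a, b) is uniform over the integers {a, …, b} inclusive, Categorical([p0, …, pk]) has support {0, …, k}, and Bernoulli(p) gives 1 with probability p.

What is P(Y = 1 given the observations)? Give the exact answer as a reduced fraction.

P(Y = 1 | obs) = 21/25

Enumerate traces; 12 have nonzero weight after conditioning:
  (X=0, Z=0, Y=2, W=1) weight 1/189
  (X=0, Z=1, Y=2, W=0) weight 1/378
  (X=0, Z=1, Y=2, W=2) weight 1/378
  (X=0, Z=2, Y=2, W=1) weight 1/189
  (X=0, Z=3, Y=2, W=0) weight 1/189
  (X=0, Z=3, Y=2, W=2) weight 1/189
  (X=1, Z=0, Y=1, W=1) weight 5/216
  (X=1, Z=1, Y=1, W=0) weight 5/216
  … 4 more
Group by Y:
  weight(Y=1) = 5/36
  weight(Y=2) = 5/189
Total weight = 5/36 + 5/189 = 125/756
P(Y=1 | obs) = 5/36 / 125/756 = 21/25
P(Y=2 | obs) = 5/189 / 125/756 = 4/25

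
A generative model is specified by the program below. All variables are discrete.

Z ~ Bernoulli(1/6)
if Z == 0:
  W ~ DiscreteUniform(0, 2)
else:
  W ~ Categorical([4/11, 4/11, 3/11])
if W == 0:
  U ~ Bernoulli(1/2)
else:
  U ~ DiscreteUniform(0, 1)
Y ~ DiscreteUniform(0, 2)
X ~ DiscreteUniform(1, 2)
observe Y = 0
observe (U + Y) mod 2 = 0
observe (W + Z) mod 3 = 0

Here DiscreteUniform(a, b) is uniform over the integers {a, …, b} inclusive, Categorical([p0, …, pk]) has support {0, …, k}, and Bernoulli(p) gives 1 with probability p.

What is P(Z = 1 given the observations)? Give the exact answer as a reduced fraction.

Enumerate traces; 4 have nonzero weight after conditioning:
  (Z=0, W=0, U=0, Y=0, X=1) weight 5/216
  (Z=0, W=0, U=0, Y=0, X=2) weight 5/216
  (Z=1, W=2, U=0, Y=0, X=1) weight 1/264
  (Z=1, W=2, U=0, Y=0, X=2) weight 1/264
Group by Z:
  weight(Z=0) = 5/108
  weight(Z=1) = 1/132
Total weight = 5/108 + 1/132 = 16/297
P(Z=0 | obs) = 5/108 / 16/297 = 55/64
P(Z=1 | obs) = 1/132 / 16/297 = 9/64

P(Z = 1 | obs) = 9/64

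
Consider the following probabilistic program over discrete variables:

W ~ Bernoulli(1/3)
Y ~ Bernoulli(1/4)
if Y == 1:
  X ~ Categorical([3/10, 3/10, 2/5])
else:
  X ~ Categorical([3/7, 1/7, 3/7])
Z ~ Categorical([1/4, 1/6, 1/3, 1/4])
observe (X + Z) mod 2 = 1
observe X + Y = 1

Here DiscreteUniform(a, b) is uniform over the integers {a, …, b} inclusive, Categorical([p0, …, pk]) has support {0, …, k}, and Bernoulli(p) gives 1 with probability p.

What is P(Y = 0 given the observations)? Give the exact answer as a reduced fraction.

P(Y = 0 | obs) = 2/3

Enumerate traces; 8 have nonzero weight after conditioning:
  (W=0, Y=0, X=1, Z=0) weight 1/56
  (W=0, Y=0, X=1, Z=2) weight 1/42
  (W=0, Y=1, X=0, Z=1) weight 1/120
  (W=0, Y=1, X=0, Z=3) weight 1/80
  (W=1, Y=0, X=1, Z=0) weight 1/112
  (W=1, Y=0, X=1, Z=2) weight 1/84
  (W=1, Y=1, X=0, Z=1) weight 1/240
  (W=1, Y=1, X=0, Z=3) weight 1/160
Group by Y:
  weight(Y=0) = 1/16
  weight(Y=1) = 1/32
Total weight = 1/16 + 1/32 = 3/32
P(Y=0 | obs) = 1/16 / 3/32 = 2/3
P(Y=1 | obs) = 1/32 / 3/32 = 1/3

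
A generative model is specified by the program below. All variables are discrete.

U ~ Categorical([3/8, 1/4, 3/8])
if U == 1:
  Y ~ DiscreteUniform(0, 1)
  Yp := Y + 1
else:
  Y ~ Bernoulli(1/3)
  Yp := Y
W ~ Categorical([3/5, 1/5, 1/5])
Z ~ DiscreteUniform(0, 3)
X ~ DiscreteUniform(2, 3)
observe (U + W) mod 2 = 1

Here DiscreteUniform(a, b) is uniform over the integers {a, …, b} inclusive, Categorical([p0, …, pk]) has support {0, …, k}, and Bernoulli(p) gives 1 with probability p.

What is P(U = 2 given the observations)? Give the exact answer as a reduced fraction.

P(U = 2 | obs) = 3/14

Enumerate traces; 64 have nonzero weight after conditioning:
  (U=0, Y=0, W=1, Z=0, X=2) weight 1/160
  (U=0, Y=0, W=1, Z=0, X=3) weight 1/160
  (U=0, Y=0, W=1, Z=1, X=2) weight 1/160
  (U=0, Y=0, W=1, Z=1, X=3) weight 1/160
  (U=0, Y=0, W=1, Z=2, X=2) weight 1/160
  (U=0, Y=0, W=1, Z=2, X=3) weight 1/160
  (U=0, Y=0, W=1, Z=3, X=2) weight 1/160
  (U=0, Y=0, W=1, Z=3, X=3) weight 1/160
  (U=1, Y=0, W=0, Z=0, X=2) weight 3/320
  (U=2, Y=0, W=1, Z=0, X=2) weight 1/160
  … 54 more
Group by U:
  weight(U=0) = 3/40
  weight(U=1) = 1/5
  weight(U=2) = 3/40
Total weight = 3/40 + 1/5 + 3/40 = 7/20
P(U=0 | obs) = 3/40 / 7/20 = 3/14
P(U=1 | obs) = 1/5 / 7/20 = 4/7
P(U=2 | obs) = 3/40 / 7/20 = 3/14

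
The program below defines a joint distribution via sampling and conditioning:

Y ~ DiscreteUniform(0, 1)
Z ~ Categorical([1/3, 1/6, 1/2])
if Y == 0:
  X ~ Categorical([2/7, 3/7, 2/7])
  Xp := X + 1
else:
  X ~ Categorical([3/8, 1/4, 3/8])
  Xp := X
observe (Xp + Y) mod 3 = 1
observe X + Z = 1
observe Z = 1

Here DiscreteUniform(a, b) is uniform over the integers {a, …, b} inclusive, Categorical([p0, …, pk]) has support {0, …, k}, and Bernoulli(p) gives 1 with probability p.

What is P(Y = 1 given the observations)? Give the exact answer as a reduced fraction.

P(Y = 1 | obs) = 21/37

Enumerate traces; 2 have nonzero weight after conditioning:
  (Y=0, Z=1, X=0) weight 1/42
  (Y=1, Z=1, X=0) weight 1/32
Group by Y:
  weight(Y=0) = 1/42
  weight(Y=1) = 1/32
Total weight = 1/42 + 1/32 = 37/672
P(Y=0 | obs) = 1/42 / 37/672 = 16/37
P(Y=1 | obs) = 1/32 / 37/672 = 21/37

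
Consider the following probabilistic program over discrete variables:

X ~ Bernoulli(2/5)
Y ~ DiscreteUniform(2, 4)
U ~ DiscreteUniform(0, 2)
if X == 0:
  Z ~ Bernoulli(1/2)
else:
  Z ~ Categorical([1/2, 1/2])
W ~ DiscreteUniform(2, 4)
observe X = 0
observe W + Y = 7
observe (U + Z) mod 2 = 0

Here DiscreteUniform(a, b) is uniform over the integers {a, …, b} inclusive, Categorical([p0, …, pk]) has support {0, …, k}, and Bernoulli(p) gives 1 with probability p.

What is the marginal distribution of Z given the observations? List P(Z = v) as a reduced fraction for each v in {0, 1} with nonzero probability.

P(Z=0) = 2/3, P(Z=1) = 1/3

Enumerate traces; 6 have nonzero weight after conditioning:
  (X=0, Y=3, U=0, Z=0, W=4) weight 1/90
  (X=0, Y=3, U=1, Z=1, W=4) weight 1/90
  (X=0, Y=3, U=2, Z=0, W=4) weight 1/90
  (X=0, Y=4, U=0, Z=0, W=3) weight 1/90
  (X=0, Y=4, U=1, Z=1, W=3) weight 1/90
  (X=0, Y=4, U=2, Z=0, W=3) weight 1/90
Group by Z:
  weight(Z=0) = 2/45
  weight(Z=1) = 1/45
Total weight = 2/45 + 1/45 = 1/15
P(Z=0 | obs) = 2/45 / 1/15 = 2/3
P(Z=1 | obs) = 1/45 / 1/15 = 1/3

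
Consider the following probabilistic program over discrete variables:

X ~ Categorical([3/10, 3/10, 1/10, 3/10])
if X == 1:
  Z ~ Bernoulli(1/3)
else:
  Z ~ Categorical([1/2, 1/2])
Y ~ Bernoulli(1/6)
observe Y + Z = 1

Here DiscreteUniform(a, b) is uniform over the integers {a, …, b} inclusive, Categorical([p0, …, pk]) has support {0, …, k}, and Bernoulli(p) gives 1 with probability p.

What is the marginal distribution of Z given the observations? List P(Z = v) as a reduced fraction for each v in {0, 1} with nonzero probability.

P(Z=0) = 11/56, P(Z=1) = 45/56

Enumerate traces; 8 have nonzero weight after conditioning:
  (X=0, Z=0, Y=1) weight 1/40
  (X=0, Z=1, Y=0) weight 1/8
  (X=1, Z=0, Y=1) weight 1/30
  (X=1, Z=1, Y=0) weight 1/12
  (X=2, Z=0, Y=1) weight 1/120
  (X=2, Z=1, Y=0) weight 1/24
  (X=3, Z=0, Y=1) weight 1/40
  (X=3, Z=1, Y=0) weight 1/8
Group by Z:
  weight(Z=0) = 11/120
  weight(Z=1) = 3/8
Total weight = 11/120 + 3/8 = 7/15
P(Z=0 | obs) = 11/120 / 7/15 = 11/56
P(Z=1 | obs) = 3/8 / 7/15 = 45/56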